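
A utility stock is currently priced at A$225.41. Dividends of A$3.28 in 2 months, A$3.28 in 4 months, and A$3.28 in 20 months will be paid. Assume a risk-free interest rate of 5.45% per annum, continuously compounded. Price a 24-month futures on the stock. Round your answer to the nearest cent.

A$240.81

PV(dividends) I = 3.28·e^(−0.0545·2/12) + 3.28·e^(−0.0545·4/12) + 3.28·e^(−0.0545·20/12)
I = 3.2503 + 3.2210 + 2.9952 = 9.4665
F = (S − I)·e^(rT) = (225.41 − 9.4665) · e^(0.0545·24/12)
= 215.9435 · e^0.109000 = 215.9435 × 1.115162 = A$240.81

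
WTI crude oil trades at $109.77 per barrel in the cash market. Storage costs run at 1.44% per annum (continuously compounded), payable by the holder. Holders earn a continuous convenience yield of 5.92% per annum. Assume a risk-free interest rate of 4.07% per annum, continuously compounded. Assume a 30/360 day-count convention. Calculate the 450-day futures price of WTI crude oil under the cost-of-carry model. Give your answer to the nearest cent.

$109.21 per barrel

Net carry = r + u − y = 0.0407 + 0.0144 − 0.0592 = -0.0041
F = S·e^((r+u−y)T) = 109.77 · e^(-0.0041 × 450/360) = 109.77 · e^-0.005125
= 109.77 × 0.994888 = $109.21 per barrel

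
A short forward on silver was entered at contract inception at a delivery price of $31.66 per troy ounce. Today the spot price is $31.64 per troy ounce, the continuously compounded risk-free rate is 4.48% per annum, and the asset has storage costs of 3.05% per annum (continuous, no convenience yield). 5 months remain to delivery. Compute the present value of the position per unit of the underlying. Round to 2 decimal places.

Current fair forward for the remaining 5 months: F = S·e^((r + u)·T), (r + u) = 0.0448 + 0.0305 = 0.0753
F = 31.64 · e^(0.0753 × 5/12) = 31.64 × 1.031872 = 32.6484
Value of long forward = (F − K)·e^(−rT) = (32.6484 − 31.66) · e^(−0.0448·5/12)
= 0.9884 × 0.981506 = 0.97
Short position value = −(long value) = -$0.97

-$0.97 per troy ounce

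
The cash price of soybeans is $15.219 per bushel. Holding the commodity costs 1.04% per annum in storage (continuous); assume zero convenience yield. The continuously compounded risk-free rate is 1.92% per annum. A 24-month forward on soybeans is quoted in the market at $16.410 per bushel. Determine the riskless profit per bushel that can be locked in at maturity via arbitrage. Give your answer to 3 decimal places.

Fair forward: F* = S·e^(carry·T), with carry = (r + u) = 0.0192 + 0.0104 = 0.0296
F* = 15.219 · e^(0.0296 × 24/12) = 15.219 · e^0.059200 = 15.219 × 1.060987 = $16.1472
Market $16.410 > fair $16.1472: forward overpriced → cash-and-carry (buy spot, short the forward).
At maturity, profit = |F_mkt − F*| = |16.410 − 16.1472| = $0.263 per bushel

$0.263 per bushel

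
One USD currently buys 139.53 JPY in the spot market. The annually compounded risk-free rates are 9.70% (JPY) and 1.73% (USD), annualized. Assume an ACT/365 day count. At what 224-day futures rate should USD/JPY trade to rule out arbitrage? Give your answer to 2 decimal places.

By covered interest parity, F = S · (1+r_JPY)^T / (1+r_USD)^T
= 139.53 × 1.058461 / 1.010582 = 139.53 × 1.047378
F = 146.14 JPY per USD

146.14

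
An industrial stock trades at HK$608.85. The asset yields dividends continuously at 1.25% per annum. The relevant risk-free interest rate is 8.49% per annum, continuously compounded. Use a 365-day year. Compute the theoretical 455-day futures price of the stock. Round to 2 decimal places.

F = S·e^((r − q)T) = 608.85 · e^((0.0849 − 0.0125) × 455/365)
= 608.85 · e^0.090252 = 608.85 × 1.094450
F = HK$666.36

HK$666.36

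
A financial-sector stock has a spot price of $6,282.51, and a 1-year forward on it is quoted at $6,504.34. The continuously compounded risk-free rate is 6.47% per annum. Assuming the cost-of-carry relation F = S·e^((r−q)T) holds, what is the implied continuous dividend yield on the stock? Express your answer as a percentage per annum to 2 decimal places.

3.00%

From F = S·e^((r−q)T): (r − q) = ln(F/S)/T
ln(6504.34/6282.51) = ln(1.035309) = 0.034700
(r − q) = 0.034700 / (1) = 0.034700
q = r − ln(F/S)/T = 0.0647 − 0.034700 = 0.030000
q = 3.00%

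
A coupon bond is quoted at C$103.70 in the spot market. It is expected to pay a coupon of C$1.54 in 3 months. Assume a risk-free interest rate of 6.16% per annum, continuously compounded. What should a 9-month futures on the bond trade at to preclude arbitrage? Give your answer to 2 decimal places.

PV(coupons) I = 1.54·e^(−0.0616·3/12)
I = 1.5165
F = (S − I)·e^(rT) = (103.70 − 1.5165) · e^(0.0616·9/12)
= 102.1835 · e^0.046200 = 102.1835 × 1.047284 = C$107.02

C$107.02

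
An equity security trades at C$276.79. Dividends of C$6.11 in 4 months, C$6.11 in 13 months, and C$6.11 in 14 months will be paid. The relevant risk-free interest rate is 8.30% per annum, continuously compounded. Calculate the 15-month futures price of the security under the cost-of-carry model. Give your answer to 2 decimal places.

C$288.11

PV(dividends) I = 6.11·e^(−0.0830·4/12) + 6.11·e^(−0.0830·13/12) + 6.11·e^(−0.0830·14/12)
I = 5.9433 + 5.5846 + 5.5461 = 17.0740
F = (S − I)·e^(rT) = (276.79 − 17.0740) · e^(0.0830·15/12)
= 259.7160 · e^0.103750 = 259.7160 × 1.109323 = C$288.11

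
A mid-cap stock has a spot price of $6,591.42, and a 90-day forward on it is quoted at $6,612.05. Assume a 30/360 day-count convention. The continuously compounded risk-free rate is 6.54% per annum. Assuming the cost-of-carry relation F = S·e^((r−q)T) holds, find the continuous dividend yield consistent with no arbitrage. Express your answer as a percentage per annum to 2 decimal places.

From F = S·e^((r−q)T): (r − q) = ln(F/S)/T
ln(6612.05/6591.42) = ln(1.003130) = 0.003125
(r − q) = 0.003125 / (90/360) = 0.012500
q = r − ln(F/S)/T = 0.0654 − 0.012500 = 0.052900
q = 5.29%

5.29%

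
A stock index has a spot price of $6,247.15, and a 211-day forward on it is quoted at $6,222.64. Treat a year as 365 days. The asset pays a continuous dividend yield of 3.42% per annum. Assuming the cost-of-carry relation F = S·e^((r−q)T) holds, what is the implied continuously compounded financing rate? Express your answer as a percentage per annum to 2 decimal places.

2.74%

From F = S·e^((r−q)T): (r − q) = ln(F/S)/T
ln(6222.64/6247.15) = ln(0.996077) = -0.003931
(r − q) = -0.003931 / (211/365) = -0.006800
r = ln(F/S)/T + q = -0.006800 + 0.0342 = 0.027400
r = 2.74%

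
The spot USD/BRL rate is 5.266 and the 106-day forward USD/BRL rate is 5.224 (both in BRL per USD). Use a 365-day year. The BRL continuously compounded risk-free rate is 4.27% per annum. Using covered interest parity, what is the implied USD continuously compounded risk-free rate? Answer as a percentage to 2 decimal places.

F = S·e^((r_BRL − r_USD)T) ⇒ r_USD = r_BRL − ln(F/S)/T
ln(5.224/5.266) = -0.008008; /(106/365) = -0.027575
r_USD = 0.0427 + 0.027575 = 0.070275
r_USD = 7.03%

7.03%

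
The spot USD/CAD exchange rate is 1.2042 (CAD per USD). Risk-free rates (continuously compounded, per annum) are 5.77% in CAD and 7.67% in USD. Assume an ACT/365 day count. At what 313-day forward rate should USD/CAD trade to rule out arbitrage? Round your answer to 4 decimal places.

1.1847

F = S·e^((r_CAD − r_USD)T) = 1.2042 · e^((0.0577 − 0.0767) × 313/365)
= 1.2042 · e^-0.016293 = 1.2042 × 0.983839
F = 1.1847 CAD per USD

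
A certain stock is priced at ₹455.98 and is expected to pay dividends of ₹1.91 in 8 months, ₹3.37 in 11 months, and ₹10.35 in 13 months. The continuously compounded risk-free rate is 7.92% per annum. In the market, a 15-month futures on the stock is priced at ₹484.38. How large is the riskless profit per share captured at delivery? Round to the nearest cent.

PV(dividends) I = 1.91·e^(−0.0792·8/12) + 3.37·e^(−0.0792·11/12) + 10.35·e^(−0.0792·13/12) = 14.4448
Fair futures F* = (S − I)·e^(rT) = (455.98 − 14.4448)·e^0.099000 = 441.5352 × 1.104066 = 487.4840
Market ₹484.38 < fair 487.4840: forward underpriced → reverse cash-and-carry (short the stock, invest proceeds at r, pay the dividends, go long the forward).
Profit at T = |F_mkt − F*| = |484.38 − 487.4840| = ₹3.10 per share

₹3.10 per share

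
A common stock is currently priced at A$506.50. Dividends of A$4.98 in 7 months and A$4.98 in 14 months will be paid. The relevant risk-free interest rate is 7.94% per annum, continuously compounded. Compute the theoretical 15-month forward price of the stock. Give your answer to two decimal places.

PV(dividends) I = 4.98·e^(−0.0794·7/12) + 4.98·e^(−0.0794·14/12)
I = 4.7546 + 4.5394 = 9.2940
F = (S − I)·e^(rT) = (506.50 − 9.2940) · e^(0.0794·15/12)
= 497.2060 · e^0.099250 = 497.2060 × 1.104342 = A$549.09

A$549.09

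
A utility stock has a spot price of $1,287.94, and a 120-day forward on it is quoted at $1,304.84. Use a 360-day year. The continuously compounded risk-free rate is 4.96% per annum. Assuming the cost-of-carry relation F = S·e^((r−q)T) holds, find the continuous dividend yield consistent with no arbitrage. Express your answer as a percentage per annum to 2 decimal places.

1.05%

From F = S·e^((r−q)T): (r − q) = ln(F/S)/T
ln(1304.84/1287.94) = ln(1.013122) = 0.013037
(r − q) = 0.013037 / (120/360) = 0.039111
q = r − ln(F/S)/T = 0.0496 − 0.039111 = 0.010489
q = 1.05%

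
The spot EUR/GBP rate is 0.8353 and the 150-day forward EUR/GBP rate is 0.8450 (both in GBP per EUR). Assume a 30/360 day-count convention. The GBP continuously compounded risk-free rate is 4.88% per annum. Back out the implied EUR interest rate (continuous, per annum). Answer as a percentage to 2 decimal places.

F = S·e^((r_GBP − r_EUR)T) ⇒ r_EUR = r_GBP − ln(F/S)/T
ln(0.8450/0.8353) = 0.011546; /(150/360) = 0.027710
r_EUR = 0.0488 − 0.027710 = 0.021090
r_EUR = 2.11%

2.11%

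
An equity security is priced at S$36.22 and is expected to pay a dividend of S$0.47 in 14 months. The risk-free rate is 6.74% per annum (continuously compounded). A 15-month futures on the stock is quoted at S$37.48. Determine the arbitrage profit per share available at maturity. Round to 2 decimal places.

S$1.45 per share

PV(dividends) I = 0.47·e^(−0.0674·14/12) = 0.4345
Fair futures F* = (S − I)·e^(rT) = (36.22 − 0.4345)·e^0.084250 = 35.7855 × 1.087901 = 38.9311
Market S$37.48 < fair 38.9311: forward underpriced → reverse cash-and-carry (short the stock, invest proceeds at r, pay the dividends, go long the forward).
Profit at T = |F_mkt − F*| = |37.48 − 38.9311| = S$1.45 per share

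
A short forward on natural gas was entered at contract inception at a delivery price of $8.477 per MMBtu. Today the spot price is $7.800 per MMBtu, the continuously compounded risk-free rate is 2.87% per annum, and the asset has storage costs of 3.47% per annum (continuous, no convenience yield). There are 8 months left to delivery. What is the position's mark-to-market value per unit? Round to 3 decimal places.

Current fair forward for the remaining 8 months: F = S·e^((r + u)·T), (r + u) = 0.0287 + 0.0347 = 0.0634
F = 7.800 · e^(0.0634 × 8/12) = 7.800 × 1.043173 = 8.1367
Value of long forward = (F − K)·e^(−rT) = (8.1367 − 8.477) · e^(−0.0287·8/12)
= -0.3403 × 0.981049 = -0.334
Short position value = −(long value) = $0.334

$0.334 per MMBtu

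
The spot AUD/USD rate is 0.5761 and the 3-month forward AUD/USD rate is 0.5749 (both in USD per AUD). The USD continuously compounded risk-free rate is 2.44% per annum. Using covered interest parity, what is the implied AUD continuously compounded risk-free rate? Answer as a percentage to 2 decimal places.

3.27%

F = S·e^((r_USD − r_AUD)T) ⇒ r_AUD = r_USD − ln(F/S)/T
ln(0.5749/0.5761) = -0.002085; /(3/12) = -0.008340
r_AUD = 0.0244 + 0.008340 = 0.032740
r_AUD = 3.27%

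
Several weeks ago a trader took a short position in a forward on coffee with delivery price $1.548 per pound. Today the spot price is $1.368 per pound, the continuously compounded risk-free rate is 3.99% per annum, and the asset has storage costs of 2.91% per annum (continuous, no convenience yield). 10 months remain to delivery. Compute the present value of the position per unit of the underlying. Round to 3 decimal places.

Current fair forward for the remaining 10 months: F = S·e^((r + u)·T), (r + u) = 0.0399 + 0.0291 = 0.0690
F = 1.368 · e^(0.0690 × 10/12) = 1.368 × 1.059185 = 1.4490
Value of long forward = (F − K)·e^(−rT) = (1.4490 − 1.548) · e^(−0.0399·10/12)
= -0.0990 × 0.967297 = -0.096
Short position value = −(long value) = $0.096

$0.096 per pound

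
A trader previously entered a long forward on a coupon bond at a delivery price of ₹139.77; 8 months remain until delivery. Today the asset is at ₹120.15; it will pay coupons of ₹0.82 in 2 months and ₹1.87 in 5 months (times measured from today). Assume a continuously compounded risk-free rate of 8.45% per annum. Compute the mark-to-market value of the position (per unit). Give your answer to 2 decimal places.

-₹14.58

PV(remaining coupons) I = 0.82·e^(−0.0845·2/12) + 1.87·e^(−0.0845·5/12) = 2.6138
Current forward F = (S − I)·e^(rT) = (120.15 − 2.6138)·e^(0.0845·8/12) = 117.5362 × 1.057950 = 124.3474
Value (long) = (F − K)·e^(−rT) = (124.3474 − 139.77) × 0.945224 = -14.5778
Value = -₹14.58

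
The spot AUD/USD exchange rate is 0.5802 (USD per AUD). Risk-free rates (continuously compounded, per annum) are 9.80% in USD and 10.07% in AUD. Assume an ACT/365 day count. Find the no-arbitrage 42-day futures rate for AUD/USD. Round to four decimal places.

F = S·e^((r_USD − r_AUD)T) = 0.5802 · e^((0.0980 − 0.1007) × 42/365)
= 0.5802 · e^-0.000311 = 0.5802 × 0.999689
F = 0.5800 USD per AUD

0.5800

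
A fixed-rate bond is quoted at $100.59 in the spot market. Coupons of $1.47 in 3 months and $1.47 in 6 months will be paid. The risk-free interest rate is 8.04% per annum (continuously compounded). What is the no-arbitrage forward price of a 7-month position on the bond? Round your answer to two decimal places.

PV(coupons) I = 1.47·e^(−0.0804·3/12) + 1.47·e^(−0.0804·6/12)
I = 1.4407 + 1.4121 = 2.8528
F = (S − I)·e^(rT) = (100.59 − 2.8528) · e^(0.0804·7/12)
= 97.7372 · e^0.046900 = 97.7372 × 1.048017 = $102.43

$102.43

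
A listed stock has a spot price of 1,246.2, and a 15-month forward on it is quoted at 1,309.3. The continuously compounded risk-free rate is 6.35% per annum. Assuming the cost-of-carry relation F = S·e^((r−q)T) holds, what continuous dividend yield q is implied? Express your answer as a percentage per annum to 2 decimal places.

2.40%

From F = S·e^((r−q)T): (r − q) = ln(F/S)/T
ln(1309.3/1246.2) = ln(1.050634) = 0.049394
(r − q) = 0.049394 / (15/12) = 0.039515
q = r − ln(F/S)/T = 0.0635 − 0.039515 = 0.023985
q = 2.40%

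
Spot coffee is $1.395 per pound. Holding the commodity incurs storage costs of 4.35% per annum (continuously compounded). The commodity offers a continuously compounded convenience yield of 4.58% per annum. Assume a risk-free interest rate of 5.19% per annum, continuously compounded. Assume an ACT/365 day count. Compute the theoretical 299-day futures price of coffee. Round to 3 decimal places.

Net carry = r + u − y = 0.0519 + 0.0435 − 0.0458 = 0.0496
F = S·e^((r+u−y)T) = 1.395 · e^(0.0496 × 299/365) = 1.395 · e^0.040631
= 1.395 × 1.041468 = $1.453 per pound

$1.453 per pound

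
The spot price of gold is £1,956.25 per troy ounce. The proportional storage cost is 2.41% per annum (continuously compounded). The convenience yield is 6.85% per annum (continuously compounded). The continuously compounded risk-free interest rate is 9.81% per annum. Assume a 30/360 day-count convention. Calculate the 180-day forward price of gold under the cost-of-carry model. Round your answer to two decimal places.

£2,009.49 per troy ounce

Net carry = r + u − y = 0.0981 + 0.0241 − 0.0685 = 0.0537
F = S·e^((r+u−y)T) = 1956.25 · e^(0.0537 × 180/360) = 1956.25 · e^0.02685000
= 1956.25 × 1.02721371 = £2,009.49 per troy ounce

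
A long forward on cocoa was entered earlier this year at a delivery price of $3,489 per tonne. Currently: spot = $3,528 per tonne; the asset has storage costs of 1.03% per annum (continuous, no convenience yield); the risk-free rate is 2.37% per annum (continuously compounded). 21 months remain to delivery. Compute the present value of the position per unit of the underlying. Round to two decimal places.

Current fair forward for the remaining 21 months: F = S·e^((r + u)·T), (r + u) = 0.0237 + 0.0103 = 0.0340
F = 3528 · e^(0.0340 × 21/12) = 3528 × 1.06130576 = 3744.2867
Value of long forward = (F − K)·e^(−rT) = (3744.2867 − 3489) · e^(−0.0237·21/12)
= 255.2867 × 0.95937332 = 244.92

$244.92 per tonne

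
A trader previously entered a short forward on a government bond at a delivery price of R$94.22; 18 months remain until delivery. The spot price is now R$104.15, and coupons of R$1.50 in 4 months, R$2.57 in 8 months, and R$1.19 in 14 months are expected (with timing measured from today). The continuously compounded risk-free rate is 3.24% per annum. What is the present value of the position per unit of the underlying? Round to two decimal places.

PV(remaining coupons) I = 1.50·e^(−0.0324·4/12) + 2.57·e^(−0.0324·8/12) + 1.19·e^(−0.0324·14/12) = 5.1448
Current forward F = (S − I)·e^(rT) = (104.15 − 5.1448)·e^(0.0324·18/12) = 99.0052 × 1.049800 = 103.9357
Value (long) = (F − K)·e^(−rT) = (103.9357 − 94.22) × 0.952562 = 9.2548
Short position value = −(long value) = -R$9.25

-R$9.25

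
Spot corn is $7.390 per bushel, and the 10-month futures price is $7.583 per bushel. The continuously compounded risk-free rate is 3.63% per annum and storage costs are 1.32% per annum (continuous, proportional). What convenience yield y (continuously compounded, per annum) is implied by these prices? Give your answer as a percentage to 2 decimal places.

F = S·e^((r+u−y)T) ⇒ (r+u−y) = ln(F/S)/T
ln(7.583/7.390) = 0.025781; /T ⇒ 0.030937
y = r + u − ln(F/S)/T = 0.0363 + 0.0132 − 0.030937 = 0.018563
y = 1.86%

1.86%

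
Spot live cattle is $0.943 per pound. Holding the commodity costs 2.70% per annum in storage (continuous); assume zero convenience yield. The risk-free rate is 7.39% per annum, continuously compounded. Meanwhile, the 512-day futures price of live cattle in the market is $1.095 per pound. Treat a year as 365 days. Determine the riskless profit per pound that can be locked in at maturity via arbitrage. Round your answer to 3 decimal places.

$0.009 per pound

Fair futures: F* = S·e^(carry·T), with carry = (r + u) = 0.0739 + 0.0270 = 0.1009
F* = 0.943 · e^(0.1009 × 512/365) = 0.943 · e^0.141536 = 0.943 × 1.152042 = $1.0864
Market $1.095 > fair $1.0864: forward overpriced → cash-and-carry (buy spot, short the forward).
At maturity, profit = |F_mkt − F*| = |1.095 − 1.0864| = $0.009 per pound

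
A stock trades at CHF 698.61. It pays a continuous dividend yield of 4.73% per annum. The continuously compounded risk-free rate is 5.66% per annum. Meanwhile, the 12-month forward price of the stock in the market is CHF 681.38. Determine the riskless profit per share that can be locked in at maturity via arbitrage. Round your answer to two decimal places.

Fair forward: F* = S·e^(carry·T), with carry = (r − q) = 0.0566 − 0.0473 = 0.0093
F* = 698.61 · e^(0.0093 × 12/12) = 698.61 · e^0.009300 = 698.61 × 1.009343 = CHF 705.1371
Market CHF 681.38 < fair CHF 705.1371: forward underpriced → reverse cash-and-carry (short spot, go long the forward).
At maturity, profit = |F_mkt − F*| = |681.38 − 705.1371| = CHF 23.76 per share

CHF 23.76 per share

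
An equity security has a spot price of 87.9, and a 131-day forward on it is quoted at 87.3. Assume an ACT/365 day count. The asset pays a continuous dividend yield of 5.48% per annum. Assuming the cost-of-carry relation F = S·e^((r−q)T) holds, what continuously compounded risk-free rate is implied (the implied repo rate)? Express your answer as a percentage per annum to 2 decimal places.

From F = S·e^((r−q)T): (r − q) = ln(F/S)/T
ln(87.3/87.9) = ln(0.993174) = -0.006849
(r − q) = -0.006849 / (131/365) = -0.019083
r = ln(F/S)/T + q = -0.019083 + 0.0548 = 0.035717
r = 3.57%

3.57%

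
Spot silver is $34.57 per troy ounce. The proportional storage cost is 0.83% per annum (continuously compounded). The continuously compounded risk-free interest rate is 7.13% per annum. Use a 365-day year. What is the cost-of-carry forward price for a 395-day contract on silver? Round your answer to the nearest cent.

Net carry = r + u − y = 0.0713 + 0.0083 − 0.0000 = 0.0796
F = S·e^((r+u−y)T) = 34.57 · e^(0.0796 × 395/365) = 34.57 · e^0.086142
= 34.57 × 1.089961 = $37.68 per troy ounce

$37.68 per troy ounce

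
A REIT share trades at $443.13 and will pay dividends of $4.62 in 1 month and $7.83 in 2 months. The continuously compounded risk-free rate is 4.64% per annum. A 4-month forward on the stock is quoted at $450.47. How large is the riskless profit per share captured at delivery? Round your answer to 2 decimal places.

PV(dividends) I = 4.62·e^(−0.0464·1/12) + 7.83·e^(−0.0464·2/12) = 12.3719
Fair forward F* = (S − I)·e^(rT) = (443.13 − 12.3719)·e^0.015467 = 430.7581 × 1.015587 = 437.4723
Market $450.47 > fair 437.4723: forward overpriced → cash-and-carry (borrow at r, buy the stock and collect the dividends, short the forward).
Profit at T = |F_mkt − F*| = |450.47 − 437.4723| = $13.00 per share

$13.00 per share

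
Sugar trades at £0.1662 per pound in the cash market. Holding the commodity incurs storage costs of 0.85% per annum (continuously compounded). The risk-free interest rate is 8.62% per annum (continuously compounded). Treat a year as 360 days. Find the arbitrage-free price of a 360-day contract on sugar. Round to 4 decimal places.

£0.1827 per pound

Net carry = r + u − y = 0.0862 + 0.0085 − 0.0000 = 0.0947
F = S·e^((r+u−y)T) = 0.1662 · e^(0.0947 × 360/360) = 0.1662 · e^0.094700
= 0.1662 × 1.099329 = £0.1827 per pound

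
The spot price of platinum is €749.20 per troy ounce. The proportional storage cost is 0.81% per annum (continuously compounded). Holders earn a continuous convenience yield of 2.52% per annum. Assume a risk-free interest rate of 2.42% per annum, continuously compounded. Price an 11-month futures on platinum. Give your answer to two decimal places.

€754.09 per troy ounce

Net carry = r + u − y = 0.0242 + 0.0081 − 0.0252 = 0.0071
F = S·e^((r+u−y)T) = 749.20 · e^(0.0071 × 11/12) = 749.20 · e^0.006508
= 749.20 × 1.006529 = €754.09 per troy ounce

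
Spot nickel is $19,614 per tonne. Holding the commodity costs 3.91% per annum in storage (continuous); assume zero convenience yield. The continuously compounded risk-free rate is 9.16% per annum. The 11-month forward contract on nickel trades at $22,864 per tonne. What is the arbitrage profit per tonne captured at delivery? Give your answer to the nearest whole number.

Fair forward: F* = S·e^(carry·T), with carry = (r + u) = 0.0916 + 0.0391 = 0.1307
F* = 19614 · e^(0.1307 × 11/12) = 19614 · e^0.119808 = 19614 × 1.127280 = $22110.4699
Market $22864 > fair $22110.4699: forward overpriced → cash-and-carry (buy spot, short the forward).
At maturity, profit = |F_mkt − F*| = |22864 − 22110.4699| = $754 per tonne

$754 per tonne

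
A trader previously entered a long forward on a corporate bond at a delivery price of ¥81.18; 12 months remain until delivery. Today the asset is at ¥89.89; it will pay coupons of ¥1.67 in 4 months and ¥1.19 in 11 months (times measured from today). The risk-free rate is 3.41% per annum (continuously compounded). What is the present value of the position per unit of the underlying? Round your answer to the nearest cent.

¥8.63

PV(remaining coupons) I = 1.67·e^(−0.0341·4/12) + 1.19·e^(−0.0341·11/12) = 2.8045
Current forward F = (S − I)·e^(rT) = (89.89 − 2.8045)·e^(0.0341·12/12) = 87.0855 × 1.034688 = 90.1063
Value (long) = (F − K)·e^(−rT) = (90.1063 − 81.18) × 0.966475 = 8.6270
Value = ¥8.63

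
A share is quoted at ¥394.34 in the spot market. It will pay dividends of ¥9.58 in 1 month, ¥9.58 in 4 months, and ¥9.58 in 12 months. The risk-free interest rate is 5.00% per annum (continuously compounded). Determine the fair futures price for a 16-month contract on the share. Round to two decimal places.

PV(dividends) I = 9.58·e^(−0.0500·1/12) + 9.58·e^(−0.0500·4/12) + 9.58·e^(−0.0500·12/12)
I = 9.5402 + 9.4217 + 9.1128 = 28.0747
F = (S − I)·e^(rT) = (394.34 − 28.0747) · e^(0.0500·16/12)
= 366.2653 · e^0.066667 = 366.2653 × 1.068939 = ¥391.52

¥391.52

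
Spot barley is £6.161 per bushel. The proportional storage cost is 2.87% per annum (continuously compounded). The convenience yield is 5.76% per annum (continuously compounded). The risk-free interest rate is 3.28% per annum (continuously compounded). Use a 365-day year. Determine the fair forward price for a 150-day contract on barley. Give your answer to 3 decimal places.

£6.171 per bushel

Net carry = r + u − y = 0.0328 + 0.0287 − 0.0576 = 0.0039
F = S·e^((r+u−y)T) = 6.161 · e^(0.0039 × 150/365) = 6.161 · e^0.001603
= 6.161 × 1.001604 = £6.171 per bushel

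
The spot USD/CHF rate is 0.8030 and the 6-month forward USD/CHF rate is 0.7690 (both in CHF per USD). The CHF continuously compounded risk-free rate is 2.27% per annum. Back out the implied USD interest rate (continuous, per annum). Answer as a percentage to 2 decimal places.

10.92%

F = S·e^((r_CHF − r_USD)T) ⇒ r_USD = r_CHF − ln(F/S)/T
ln(0.7690/0.8030) = -0.043264; /(6/12) = -0.086528
r_USD = 0.0227 + 0.086528 = 0.109228
r_USD = 10.92%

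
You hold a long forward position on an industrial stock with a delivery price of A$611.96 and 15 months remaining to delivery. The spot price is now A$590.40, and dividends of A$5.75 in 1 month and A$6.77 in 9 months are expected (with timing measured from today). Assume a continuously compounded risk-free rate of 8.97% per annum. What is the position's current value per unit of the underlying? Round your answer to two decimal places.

PV(remaining dividends) I = 5.75·e^(−0.0897·1/12) + 6.77·e^(−0.0897·9/12) = 12.0367
Current forward F = (S − I)·e^(rT) = (590.40 − 12.0367)·e^(0.0897·15/12) = 578.3633 × 1.118653 = 646.9878
Value (long) = (F − K)·e^(−rT) = (646.9878 − 611.96) × 0.893933 = 31.3125
Value = A$31.31

A$31.31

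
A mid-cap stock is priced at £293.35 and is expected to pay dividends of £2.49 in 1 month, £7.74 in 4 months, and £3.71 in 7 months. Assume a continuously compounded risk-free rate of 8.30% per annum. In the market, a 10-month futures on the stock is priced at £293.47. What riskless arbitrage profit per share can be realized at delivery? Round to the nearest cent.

PV(dividends) I = 2.49·e^(−0.0830·1/12) + 7.74·e^(−0.0830·4/12) + 3.71·e^(−0.0830·7/12) = 13.5363
Fair futures F* = (S − I)·e^(rT) = (293.35 − 13.5363)·e^0.069167 = 279.8137 × 1.071615 = 299.8526
Market £293.47 < fair 299.8526: forward underpriced → reverse cash-and-carry (short the stock, invest proceeds at r, pay the dividends, go long the forward).
Profit at T = |F_mkt − F*| = |293.47 − 299.8526| = £6.38 per share

£6.38 per share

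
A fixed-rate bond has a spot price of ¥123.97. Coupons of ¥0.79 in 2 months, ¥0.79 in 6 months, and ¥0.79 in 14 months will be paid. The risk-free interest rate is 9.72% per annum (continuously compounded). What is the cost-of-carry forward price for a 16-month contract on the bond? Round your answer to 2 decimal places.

¥138.58

PV(coupons) I = 0.79·e^(−0.0972·2/12) + 0.79·e^(−0.0972·6/12) + 0.79·e^(−0.0972·14/12)
I = 0.7773 + 0.7525 + 0.7053 = 2.2351
F = (S − I)·e^(rT) = (123.97 − 2.2351) · e^(0.0972·16/12)
= 121.7349 · e^0.129600 = 121.7349 × 1.138373 = ¥138.58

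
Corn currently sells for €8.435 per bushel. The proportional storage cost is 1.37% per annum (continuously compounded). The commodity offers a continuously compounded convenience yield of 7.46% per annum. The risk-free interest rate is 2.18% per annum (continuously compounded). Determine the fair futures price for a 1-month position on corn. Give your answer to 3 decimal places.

Net carry = r + u − y = 0.0218 + 0.0137 − 0.0746 = -0.0391
F = S·e^((r+u−y)T) = 8.435 · e^(-0.0391 × 1/12) = 8.435 · e^-0.003258
= 8.435 × 0.996747 = €8.408 per bushel

€8.408 per bushel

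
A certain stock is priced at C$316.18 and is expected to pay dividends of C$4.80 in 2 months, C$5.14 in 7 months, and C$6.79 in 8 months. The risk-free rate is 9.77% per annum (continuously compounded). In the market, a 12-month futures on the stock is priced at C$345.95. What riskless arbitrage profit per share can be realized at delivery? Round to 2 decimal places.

PV(dividends) I = 4.80·e^(−0.0977·2/12) + 5.14·e^(−0.0977·7/12) + 6.79·e^(−0.0977·8/12) = 15.9396
Fair futures F* = (S − I)·e^(rT) = (316.18 − 15.9396)·e^0.097700 = 300.2404 × 1.102632 = 331.0547
Market C$345.95 > fair 331.0547: forward overpriced → cash-and-carry (borrow at r, buy the stock and collect the dividends, short the forward).
Profit at T = |F_mkt − F*| = |345.95 − 331.0547| = C$14.90 per share

C$14.90 per share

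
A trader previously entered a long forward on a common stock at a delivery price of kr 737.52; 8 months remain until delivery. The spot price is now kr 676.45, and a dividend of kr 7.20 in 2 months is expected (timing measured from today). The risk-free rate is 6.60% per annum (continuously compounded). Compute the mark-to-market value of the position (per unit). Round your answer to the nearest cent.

-kr 36.44

PV(remaining dividends) I = 7.20·e^(−0.0660·2/12) = 7.1212
Current forward F = (S − I)·e^(rT) = (676.45 − 7.1212)·e^(0.0660·8/12) = 669.3288 × 1.044982 = 699.4365
Value (long) = (F − K)·e^(−rT) = (699.4365 − 737.52) × 0.956954 = -36.4442
Value = -kr 36.44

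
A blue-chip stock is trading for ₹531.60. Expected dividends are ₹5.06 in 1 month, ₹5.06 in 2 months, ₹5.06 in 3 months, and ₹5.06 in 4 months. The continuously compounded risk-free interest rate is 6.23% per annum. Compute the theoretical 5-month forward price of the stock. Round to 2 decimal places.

₹525.08

PV(dividends) I = 5.06·e^(−0.0623·1/12) + 5.06·e^(−0.0623·2/12) + 5.06·e^(−0.0623·3/12) + 5.06·e^(−0.0623·4/12)
I = 5.0338 + 5.0077 + 4.9818 + 4.9560 = 19.9793
F = (S − I)·e^(rT) = (531.60 − 19.9793) · e^(0.0623·5/12)
= 511.6207 · e^0.025958 = 511.6207 × 1.026298 = ₹525.08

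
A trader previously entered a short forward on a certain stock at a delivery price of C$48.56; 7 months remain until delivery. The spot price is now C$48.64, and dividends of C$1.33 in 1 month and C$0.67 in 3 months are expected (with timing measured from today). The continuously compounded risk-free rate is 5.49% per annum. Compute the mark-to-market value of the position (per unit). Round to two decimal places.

PV(remaining dividends) I = 1.33·e^(−0.0549·1/12) + 0.67·e^(−0.0549·3/12) = 1.9848
Current forward F = (S − I)·e^(rT) = (48.64 − 1.9848)·e^(0.0549·7/12) = 46.6552 × 1.032543 = 48.1735
Value (long) = (F − K)·e^(−rT) = (48.1735 − 48.56) × 0.968482 = -0.3743
Short position value = −(long value) = C$0.37

C$0.37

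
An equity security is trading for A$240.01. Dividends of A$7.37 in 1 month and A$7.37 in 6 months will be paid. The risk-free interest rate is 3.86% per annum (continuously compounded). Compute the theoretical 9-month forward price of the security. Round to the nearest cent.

A$232.06

PV(dividends) I = 7.37·e^(−0.0386·1/12) + 7.37·e^(−0.0386·6/12)
I = 7.3463 + 7.2291 = 14.5754
F = (S − I)·e^(rT) = (240.01 − 14.5754) · e^(0.0386·9/12)
= 225.4346 · e^0.028950 = 225.4346 × 1.029373 = A$232.06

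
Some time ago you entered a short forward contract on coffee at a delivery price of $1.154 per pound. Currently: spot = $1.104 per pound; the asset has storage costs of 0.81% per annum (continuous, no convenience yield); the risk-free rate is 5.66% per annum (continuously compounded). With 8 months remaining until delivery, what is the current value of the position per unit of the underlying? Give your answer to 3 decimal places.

Current fair forward for the remaining 8 months: F = S·e^((r + u)·T), (r + u) = 0.0566 + 0.0081 = 0.0647
F = 1.104 · e^(0.0647 × 8/12) = 1.104 × 1.044077 = 1.1527
Value of long forward = (F − K)·e^(−rT) = (1.1527 − 1.154) · e^(−0.0566·8/12)
= -0.0013 × 0.962970 = -0.001
Short position value = −(long value) = $0.001

$0.001 per pound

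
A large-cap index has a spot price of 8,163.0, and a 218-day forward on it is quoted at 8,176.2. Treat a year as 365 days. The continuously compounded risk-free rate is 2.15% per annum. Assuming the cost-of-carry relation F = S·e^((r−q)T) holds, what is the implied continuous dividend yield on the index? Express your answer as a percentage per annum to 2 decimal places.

1.88%

From F = S·e^((r−q)T): (r − q) = ln(F/S)/T
ln(8176.2/8163.0) = ln(1.001617) = 0.001616
(r − q) = 0.001616 / (218/365) = 0.002706
q = r − ln(F/S)/T = 0.0215 − 0.002706 = 0.018794
q = 1.88%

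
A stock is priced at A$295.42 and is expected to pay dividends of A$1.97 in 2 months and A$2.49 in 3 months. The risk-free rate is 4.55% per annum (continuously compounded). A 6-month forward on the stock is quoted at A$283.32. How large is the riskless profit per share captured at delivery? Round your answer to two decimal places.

PV(dividends) I = 1.97·e^(−0.0455·2/12) + 2.49·e^(−0.0455·3/12) = 4.4170
Fair forward F* = (S − I)·e^(rT) = (295.42 − 4.4170)·e^0.022750 = 291.0030 × 1.023011 = 297.6993
Market A$283.32 < fair 297.6993: forward underpriced → reverse cash-and-carry (short the stock, invest proceeds at r, pay the dividends, go long the forward).
Profit at T = |F_mkt − F*| = |283.32 − 297.6993| = A$14.38 per share

A$14.38 per share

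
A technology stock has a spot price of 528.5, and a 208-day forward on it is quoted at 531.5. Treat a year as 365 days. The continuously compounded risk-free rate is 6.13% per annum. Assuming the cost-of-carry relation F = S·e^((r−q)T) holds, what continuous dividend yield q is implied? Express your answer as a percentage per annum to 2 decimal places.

5.14%

From F = S·e^((r−q)T): (r − q) = ln(F/S)/T
ln(531.5/528.5) = ln(1.005676) = 0.005660
(r − q) = 0.005660 / (208/365) = 0.009932
q = r − ln(F/S)/T = 0.0613 − 0.009932 = 0.051368
q = 5.14%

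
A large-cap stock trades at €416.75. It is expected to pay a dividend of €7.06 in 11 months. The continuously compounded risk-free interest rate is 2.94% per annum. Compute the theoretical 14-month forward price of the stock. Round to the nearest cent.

PV(dividends) I = 7.06·e^(−0.0294·11/12)
I = 6.8723
F = (S − I)·e^(rT) = (416.75 − 6.8723) · e^(0.0294·14/12)
= 409.8777 · e^0.034300 = 409.8777 × 1.034895 = €424.18

€424.18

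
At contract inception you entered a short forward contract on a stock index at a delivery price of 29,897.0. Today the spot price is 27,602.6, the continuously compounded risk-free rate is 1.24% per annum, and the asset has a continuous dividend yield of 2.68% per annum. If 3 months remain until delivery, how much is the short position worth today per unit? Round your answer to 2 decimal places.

Current fair forward for the remaining 3 months: F = S·e^((r − q)·T), (r − q) = 0.0124 − 0.0268 = -0.0144
F = 27602.6 · e^(-0.0144 × 3/12) = 27602.6 × 0.99640647 = 27503.4092
Value of long forward = (F − K)·e^(−rT) = (27503.4092 − 29897.0) · e^(−0.0124·3/12)
= -2393.5908 × 0.99690480 = -2386.18
Short position value = −(long value) = 2386.18

2386.18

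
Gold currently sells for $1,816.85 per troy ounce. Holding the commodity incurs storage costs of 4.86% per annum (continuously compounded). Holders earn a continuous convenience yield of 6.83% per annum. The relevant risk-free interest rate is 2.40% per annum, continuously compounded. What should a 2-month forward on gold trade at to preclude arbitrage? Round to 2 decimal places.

$1,818.15 per troy ounce

Net carry = r + u − y = 0.0240 + 0.0486 − 0.0683 = 0.0043
F = S·e^((r+u−y)T) = 1816.85 · e^(0.0043 × 2/12) = 1816.85 · e^0.00071667
= 1816.85 × 1.00071693 = $1,818.15 per troy ounce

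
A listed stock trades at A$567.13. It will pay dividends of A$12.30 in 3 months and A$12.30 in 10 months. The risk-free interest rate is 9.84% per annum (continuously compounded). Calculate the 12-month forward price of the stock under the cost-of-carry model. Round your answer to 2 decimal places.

A$600.03

PV(dividends) I = 12.30·e^(−0.0984·3/12) + 12.30·e^(−0.0984·10/12)
I = 12.0011 + 11.3316 = 23.3327
F = (S − I)·e^(rT) = (567.13 − 23.3327) · e^(0.0984·12/12)
= 543.7973 · e^0.098400 = 543.7973 × 1.103404 = A$600.03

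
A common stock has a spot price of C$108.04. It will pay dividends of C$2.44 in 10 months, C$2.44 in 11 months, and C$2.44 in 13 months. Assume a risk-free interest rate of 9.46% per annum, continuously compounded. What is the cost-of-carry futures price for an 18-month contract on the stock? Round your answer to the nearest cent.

C$116.80

PV(dividends) I = 2.44·e^(−0.0946·10/12) + 2.44·e^(−0.0946·11/12) + 2.44·e^(−0.0946·13/12)
I = 2.2550 + 2.2373 + 2.2023 = 6.6946
F = (S − I)·e^(rT) = (108.04 − 6.6946) · e^(0.0946·18/12)
= 101.3454 · e^0.141900 = 101.3454 × 1.152461 = C$116.80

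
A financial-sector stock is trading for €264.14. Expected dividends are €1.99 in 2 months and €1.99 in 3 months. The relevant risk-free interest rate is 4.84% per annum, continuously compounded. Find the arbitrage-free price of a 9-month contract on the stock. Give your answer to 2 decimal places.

PV(dividends) I = 1.99·e^(−0.0484·2/12) + 1.99·e^(−0.0484·3/12)
I = 1.9740 + 1.9661 = 3.9401
F = (S − I)·e^(rT) = (264.14 − 3.9401) · e^(0.0484·9/12)
= 260.1999 · e^0.036300 = 260.1999 × 1.036967 = €269.82

€269.82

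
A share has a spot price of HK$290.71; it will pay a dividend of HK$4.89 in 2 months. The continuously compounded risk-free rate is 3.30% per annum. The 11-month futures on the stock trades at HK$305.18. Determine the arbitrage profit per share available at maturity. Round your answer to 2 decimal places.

PV(dividends) I = 4.89·e^(−0.0330·2/12) = 4.8632
Fair futures F* = (S − I)·e^(rT) = (290.71 − 4.8632)·e^0.030250 = 285.8468 × 1.030712 = 294.6257
Market HK$305.18 > fair 294.6257: forward overpriced → cash-and-carry (borrow at r, buy the stock and collect the dividends, short the forward).
Profit at T = |F_mkt − F*| = |305.18 − 294.6257| = HK$10.55 per share

HK$10.55 per share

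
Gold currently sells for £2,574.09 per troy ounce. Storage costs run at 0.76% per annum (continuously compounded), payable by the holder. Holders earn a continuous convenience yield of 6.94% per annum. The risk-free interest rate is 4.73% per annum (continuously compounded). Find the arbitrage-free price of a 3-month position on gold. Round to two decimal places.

£2,564.78 per troy ounce

Net carry = r + u − y = 0.0473 + 0.0076 − 0.0694 = -0.0145
F = S·e^((r+u−y)T) = 2574.09 · e^(-0.0145 × 3/12) = 2574.09 · e^-0.00362500
= 2574.09 × 0.99638156 = £2,564.78 per troy ounce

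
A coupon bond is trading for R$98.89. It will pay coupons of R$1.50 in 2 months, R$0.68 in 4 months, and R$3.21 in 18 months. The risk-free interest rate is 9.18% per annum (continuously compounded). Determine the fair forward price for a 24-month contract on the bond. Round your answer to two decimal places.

PV(coupons) I = 1.50·e^(−0.0918·2/12) + 0.68·e^(−0.0918·4/12) + 3.21·e^(−0.0918·18/12)
I = 1.4772 + 0.6595 + 2.7971 = 4.9338
F = (S − I)·e^(rT) = (98.89 − 4.9338) · e^(0.0918·24/12)
= 93.9562 · e^0.183600 = 93.9562 × 1.201535 = R$112.89

R$112.89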